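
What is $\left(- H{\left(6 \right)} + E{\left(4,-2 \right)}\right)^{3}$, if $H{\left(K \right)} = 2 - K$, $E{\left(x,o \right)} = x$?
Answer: $512$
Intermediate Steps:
$\left(- H{\left(6 \right)} + E{\left(4,-2 \right)}\right)^{3} = \left(- (2 - 6) + 4\right)^{3} = \left(\left(-1\right) \left(-4\right) + 4\right)^{3} = \left(4 + 4\right)^{3} = 8^{3} = 512$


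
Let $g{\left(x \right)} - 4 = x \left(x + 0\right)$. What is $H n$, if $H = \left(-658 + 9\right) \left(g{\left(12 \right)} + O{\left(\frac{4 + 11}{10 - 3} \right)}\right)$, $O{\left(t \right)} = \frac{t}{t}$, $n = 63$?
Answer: $-6092163$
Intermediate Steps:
$g{\left(x \right)} = 4 + x^{2}$ ($g{\left(x \right)} = 4 + x \left(x + 0\right) = 4 + x x = 4 + x^{2}$)
$O{\left(t \right)} = 1$
$H = -96701$ ($H = \left(-658 + 9\right) \left(\left(4 + 12^{2}\right) + 1\right) = - 649 \left(\left(4 + 144\right) + 1\right) = - 649 \left(148 + 1\right) = \left(-649\right) 149 = -96701$)
$H n = \left(-96701\right) 63 = -6092163$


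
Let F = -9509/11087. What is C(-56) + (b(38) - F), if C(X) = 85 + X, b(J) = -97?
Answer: -744407/11087 ≈ -67.142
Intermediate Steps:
F = -9509/11087 (F = -9509*1/11087 = -9509/11087 ≈ -0.85767)
C(-56) + (b(38) - F) = (85 - 56) + (-97 - 1*(-9509/11087)) = 29 + (-97 + 9509/11087) = 29 - 1065930/11087 = -744407/11087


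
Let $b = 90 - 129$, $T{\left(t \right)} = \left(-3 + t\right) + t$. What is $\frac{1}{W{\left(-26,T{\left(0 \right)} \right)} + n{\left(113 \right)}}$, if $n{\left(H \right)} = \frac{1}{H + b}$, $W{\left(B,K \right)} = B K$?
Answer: $\frac{74}{5773} \approx 0.012818$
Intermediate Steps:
$T{\left(t \right)} = -3 + 2 t$
$b = -39$ ($b = 90 - 129 = -39$)
$n{\left(H \right)} = \frac{1}{-39 + H}$ ($n{\left(H \right)} = \frac{1}{H - 39} = \frac{1}{-39 + H}$)
$\frac{1}{W{\left(-26,T{\left(0 \right)} \right)} + n{\left(113 \right)}} = \frac{1}{- 26 \left(-3 + 2 \cdot 0\right) + \frac{1}{-39 + 113}} = \frac{1}{- 26 \left(-3 + 0\right) + \frac{1}{74}} = \frac{1}{\left(-26\right) \left(-3\right) + \frac{1}{74}} = \frac{1}{78 + \frac{1}{74}} = \frac{1}{\frac{5773}{74}} = \frac{74}{5773}$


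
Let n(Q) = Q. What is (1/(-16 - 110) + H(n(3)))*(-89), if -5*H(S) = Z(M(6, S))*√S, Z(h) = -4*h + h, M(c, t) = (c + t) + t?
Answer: 89/126 - 3204*√3/5 ≈ -1109.2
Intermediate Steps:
M(c, t) = c + 2*t
Z(h) = -3*h
H(S) = -√S*(-18 - 6*S)/5 (H(S) = -(-3*(6 + 2*S))*√S/5 = -(-18 - 6*S)*√S/5 = -√S*(-18 - 6*S)/5)
(1/(-16 - 110) + H(n(3)))*(-89) = (1/(-16 - 110) + 6*√3*(3 + 3)/5)*(-89) = (1/(-126) + (6/5)*√3*6)*(-89) = (-1/126 + 36*√3/5)*(-89) = 89/126 - 3204*√3/5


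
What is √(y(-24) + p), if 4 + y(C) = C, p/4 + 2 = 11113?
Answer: 8*√694 ≈ 210.75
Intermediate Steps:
p = 44444 (p = -8 + 4*11113 = -8 + 44452 = 44444)
y(C) = -4 + C
√(y(-24) + p) = √((-4 - 24) + 44444) = √(-28 + 44444) = √44416 = 8*√694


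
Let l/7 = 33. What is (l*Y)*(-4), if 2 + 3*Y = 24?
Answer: -6776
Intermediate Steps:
Y = 22/3 (Y = -⅔ + (⅓)*24 = -⅔ + 8 = 22/3 ≈ 7.3333)
l = 231 (l = 7*33 = 231)
(l*Y)*(-4) = (231*(22/3))*(-4) = 1694*(-4) = -6776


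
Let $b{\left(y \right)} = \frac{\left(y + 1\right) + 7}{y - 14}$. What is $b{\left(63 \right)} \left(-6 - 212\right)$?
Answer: $- \frac{15478}{49} \approx -315.88$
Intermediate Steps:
$b{\left(y \right)} = \frac{8 + y}{-14 + y}$ ($b{\left(y \right)} = \frac{\left(1 + y\right) + 7}{-14 + y} = \frac{8 + y}{-14 + y}$)
$b{\left(63 \right)} \left(-6 - 212\right) = \frac{8 + 63}{-14 + 63} \left(-6 - 212\right) = \frac{1}{49} \cdot 71 \left(-218\right) = \frac{71}{49} \left(-218\right) = - \frac{15478}{49}$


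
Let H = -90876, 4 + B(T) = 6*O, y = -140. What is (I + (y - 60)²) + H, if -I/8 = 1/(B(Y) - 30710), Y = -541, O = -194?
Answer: -810912560/15939 ≈ -50876.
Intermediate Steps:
B(T) = -1168 (B(T) = -4 + 6*(-194) = -4 - 1164 = -1168)
I = 4/15939 (I = -8/(-1168 - 30710) = -8/(-31878) = -8*(-1/31878) = 4/15939 ≈ 0.00025096)
(I + (y - 60)²) + H = (4/15939 + (-140 - 60)²) - 90876 = (4/15939 + (-200)²) - 90876 = (4/15939 + 40000) - 90876 = 637560004/15939 - 90876 = -810912560/15939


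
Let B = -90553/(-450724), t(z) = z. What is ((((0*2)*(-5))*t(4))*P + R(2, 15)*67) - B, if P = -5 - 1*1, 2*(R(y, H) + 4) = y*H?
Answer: 332093035/450724 ≈ 736.80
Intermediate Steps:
R(y, H) = -4 + H*y/2 (R(y, H) = -4 + (y*H)/2 = -4 + (H*y)/2 = -4 + H*y/2)
P = -6 (P = -5 - 1 = -6)
B = 90553/450724 (B = -90553*(-1/450724) = 90553/450724 ≈ 0.20091)
((((0*2)*(-5))*t(4))*P + R(2, 15)*67) - B = ((((0*2)*(-5))*4)*(-6) + (-4 + (½)*15*2)*67) - 1*90553/450724 = (((0*(-5))*4)*(-6) + (-4 + 15)*67) - 90553/450724 = ((0*4)*(-6) + 11*67) - 90553/450724 = (0*(-6) + 737) - 90553/450724 = (0 + 737) - 90553/450724 = 737 - 90553/450724 = 332093035/450724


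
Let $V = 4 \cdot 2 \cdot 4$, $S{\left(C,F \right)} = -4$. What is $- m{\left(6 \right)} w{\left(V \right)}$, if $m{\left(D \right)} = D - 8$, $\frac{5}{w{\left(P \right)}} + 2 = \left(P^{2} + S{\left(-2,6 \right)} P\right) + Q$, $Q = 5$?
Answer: $\frac{10}{899} \approx 0.011123$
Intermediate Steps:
$V = 32$ ($V = 8 \cdot 4 = 32$)
$w{\left(P \right)} = \frac{5}{3 + P^{2} - 4 P}$ ($w{\left(P \right)} = \frac{5}{-2 + \left(\left(P^{2} - 4 P\right) + 5\right)} = \frac{5}{-2 + \left(5 + P^{2} - 4 P\right)} = \frac{5}{3 + P^{2} - 4 P}$)
$m{\left(D \right)} = -8 + D$
$- m{\left(6 \right)} w{\left(V \right)} = - \left(-8 + 6\right) \frac{5}{3 + 32^{2} - 128} = - \left(-2\right) \frac{5}{3 + 1024 - 128} = - \left(-2\right) \frac{5}{899} = - \left(-2\right) 5 \cdot \frac{1}{899} = - \frac{\left(-2\right) 5}{899} = \left(-1\right) \left(- \frac{10}{899}\right) = \frac{10}{899}$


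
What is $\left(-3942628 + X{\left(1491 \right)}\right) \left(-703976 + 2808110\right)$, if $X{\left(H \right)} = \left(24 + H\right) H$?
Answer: $-3542862976242$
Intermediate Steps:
$X{\left(H \right)} = H \left(24 + H\right)$
$\left(-3942628 + X{\left(1491 \right)}\right) \left(-703976 + 2808110\right) = \left(-3942628 + 1491 \left(24 + 1491\right)\right) \left(-703976 + 2808110\right) = \left(-3942628 + 1491 \cdot 1515\right) 2104134 = \left(-3942628 + 2258865\right) 2104134 = \left(-1683763\right) 2104134 = -3542862976242$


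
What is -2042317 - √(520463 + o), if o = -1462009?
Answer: -2042317 - I*√941546 ≈ -2.0423e+6 - 970.33*I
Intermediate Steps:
-2042317 - √(520463 + o) = -2042317 - √(520463 - 1462009) = -2042317 - √(-941546) = -2042317 - I*√941546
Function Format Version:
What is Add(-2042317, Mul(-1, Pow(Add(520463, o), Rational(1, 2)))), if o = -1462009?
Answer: Add(-2042317, Mul(-1, I, Pow(941546, Rational(1, 2)))) ≈ Add(-2.0423e+6, Mul(-970.33, I))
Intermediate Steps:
Add(-2042317, Mul(-1, Pow(Add(520463, o), Rational(1, 2)))) = Add(-2042317, Mul(-1, Pow(Add(520463, -1462009), Rational(1, 2)))) = Add(-2042317, Mul(-1, Pow(-941546, Rational(1, 2)))) = Add(-2042317, Mul(-1, Mul(I, Pow(941546, Rational(1, 2))))) = Add(-2042317, Mul(-1, I, Pow(941546, Rational(1, 2))))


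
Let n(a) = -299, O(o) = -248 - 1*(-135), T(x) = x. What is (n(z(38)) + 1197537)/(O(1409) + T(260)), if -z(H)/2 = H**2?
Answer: 171034/21 ≈ 8144.5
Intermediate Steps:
O(o) = -113 (O(o) = -248 + 135 = -113)
z(H) = -2*H**2
(n(z(38)) + 1197537)/(O(1409) + T(260)) = (-299 + 1197537)/(-113 + 260) = 1197238/147 = 1197238*(1/147) = 171034/21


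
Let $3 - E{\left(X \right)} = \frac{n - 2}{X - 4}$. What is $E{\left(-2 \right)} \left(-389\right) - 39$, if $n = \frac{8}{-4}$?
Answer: $- \frac{2840}{3} \approx -946.67$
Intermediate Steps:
$n = -2$ ($n = 8 \left(- \frac{1}{4}\right) = -2$)
$E{\left(X \right)} = 3 + \frac{4}{-4 + X}$ ($E{\left(X \right)} = 3 - \frac{-2 - 2}{X - 4} = 3 - - \frac{4}{-4 + X} = 3 + \frac{4}{-4 + X}$)
$E{\left(-2 \right)} \left(-389\right) - 39 = \frac{-8 + 3 \left(-2\right)}{-4 - 2} \left(-389\right) - 39 = \frac{-8 - 6}{-6} \left(-389\right) - 39 = \left(- \frac{1}{6}\right) \left(-14\right) \left(-389\right) - 39 = \frac{7}{3} \left(-389\right) - 39 = - \frac{2723}{3} - 39 = - \frac{2840}{3}$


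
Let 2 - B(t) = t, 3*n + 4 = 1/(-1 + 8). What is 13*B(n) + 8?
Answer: 355/7 ≈ 50.714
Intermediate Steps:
n = -9/7 (n = -4/3 + 1/(3*(-1 + 8)) = -4/3 + (⅓)/7 = -4/3 + (⅓)*(⅐) = -4/3 + 1/21 = -9/7 ≈ -1.2857)
B(t) = 2 - t
13*B(n) + 8 = 13*(2 - 1*(-9/7)) + 8 = 13*(2 + 9/7) + 8 = 13*(23/7) + 8 = 299/7 + 8 = 355/7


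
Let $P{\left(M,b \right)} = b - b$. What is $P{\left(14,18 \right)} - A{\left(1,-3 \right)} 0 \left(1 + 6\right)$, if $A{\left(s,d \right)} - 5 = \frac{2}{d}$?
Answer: $0$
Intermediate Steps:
$P{\left(M,b \right)} = 0$
$A{\left(s,d \right)} = 5 + \frac{2}{d}$
$P{\left(14,18 \right)} - A{\left(1,-3 \right)} 0 \left(1 + 6\right) = 0 - \left(5 + \frac{2}{-3}\right) 0 \left(1 + 6\right) = 0 - \left(5 + 2 \left(- \frac{1}{3}\right)\right) 0 \cdot 7 = 0 - \left(5 - \frac{2}{3}\right) 0 = 0 - \frac{13}{3} \cdot 0 = 0 - 0 = 0 + 0 = 0$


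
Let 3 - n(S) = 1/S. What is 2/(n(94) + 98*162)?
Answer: 188/1492625 ≈ 0.00012595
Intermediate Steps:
n(S) = 3 - 1/S
2/(n(94) + 98*162) = 2/((3 - 1/94) + 98*162) = 2/((3 - 1*1/94) + 15876) = 2/((3 - 1/94) + 15876) = 2/(281/94 + 15876) = 2/(1492625/94) = (94/1492625)*2 = 188/1492625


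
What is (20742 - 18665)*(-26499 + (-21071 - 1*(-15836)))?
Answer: -65911518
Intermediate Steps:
(20742 - 18665)*(-26499 + (-21071 - 1*(-15836))) = 2077*(-26499 + (-21071 + 15836)) = 2077*(-26499 - 5235) = 2077*(-31734) = -65911518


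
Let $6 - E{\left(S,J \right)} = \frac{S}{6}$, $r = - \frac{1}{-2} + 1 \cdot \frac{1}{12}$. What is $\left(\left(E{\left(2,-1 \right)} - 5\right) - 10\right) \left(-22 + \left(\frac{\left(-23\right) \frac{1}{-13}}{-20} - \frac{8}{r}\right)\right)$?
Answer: $\frac{65161}{195} \approx 334.16$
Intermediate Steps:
$r = \frac{7}{12}$ ($r = \left(-1\right) \left(- \frac{1}{2}\right) + 1 \cdot \frac{1}{12} = \frac{1}{2} + \frac{1}{12} = \frac{7}{12} \approx 0.58333$)
$E{\left(S,J \right)} = 6 - \frac{S}{6}$
$\left(\left(E{\left(2,-1 \right)} - 5\right) - 10\right) \left(-22 + \left(\frac{\left(-23\right) \frac{1}{-13}}{-20} - \frac{8}{r}\right)\right) = \left(\left(\left(6 - \frac{1}{3}\right) - 5\right) - 10\right) \left(-22 - \left(\frac{96}{7} - \frac{\left(-23\right) \frac{1}{-13}}{-20}\right)\right) = \left(\left(\left(6 - \frac{1}{3}\right) - 5\right) - 10\right) \left(-22 - \left(\frac{96}{7} - \left(-23\right) \left(- \frac{1}{13}\right) \left(- \frac{1}{20}\right)\right)\right) = \left(\left(\frac{17}{3} - 5\right) - 10\right) \left(-22 + \left(\frac{23}{13} \left(- \frac{1}{20}\right) - \frac{96}{7}\right)\right) = \left(\frac{2}{3} - 10\right) \left(-22 - \frac{25121}{1820}\right) = - \frac{28 \left(-22 - \frac{25121}{1820}\right)}{3} = \left(- \frac{28}{3}\right) \left(- \frac{65161}{1820}\right) = \frac{65161}{195}$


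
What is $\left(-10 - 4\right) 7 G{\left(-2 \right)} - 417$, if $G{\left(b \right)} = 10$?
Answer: $-1397$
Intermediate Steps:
$\left(-10 - 4\right) 7 G{\left(-2 \right)} - 417 = \left(-10 - 4\right) 7 \cdot 10 - 417 = \left(-14\right) 7 \cdot 10 - 417 = \left(-98\right) 10 - 417 = -980 - 417 = -1397$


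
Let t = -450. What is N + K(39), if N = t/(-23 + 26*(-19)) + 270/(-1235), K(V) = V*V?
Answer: 194313411/127699 ≈ 1521.7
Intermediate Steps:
K(V) = V**2
N = 83232/127699 (N = -450/(-23 + 26*(-19)) + 270/(-1235) = -450/(-23 - 494) + 270*(-1/1235) = -450/(-517) - 54/247 = -450*(-1/517) - 54/247 = 450/517 - 54/247 = 83232/127699 ≈ 0.65178)
N + K(39) = 83232/127699 + 39**2 = 83232/127699 + 1521 = 194313411/127699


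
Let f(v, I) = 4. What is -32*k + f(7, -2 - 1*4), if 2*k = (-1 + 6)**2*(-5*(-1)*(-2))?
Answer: 4004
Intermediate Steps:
k = -125 (k = ((-1 + 6)**2*(-5*(-1)*(-2)))/2 = (5**2*(5*(-2)))/2 = (25*(-10))/2 = (1/2)*(-250) = -125)
-32*k + f(7, -2 - 1*4) = -32*(-125) + 4 = 4000 + 4 = 4004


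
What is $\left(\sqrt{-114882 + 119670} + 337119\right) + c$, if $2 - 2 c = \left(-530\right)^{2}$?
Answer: $196670 + 6 \sqrt{133} \approx 1.9674 \cdot 10^{5}$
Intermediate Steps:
$c = -140449$ ($c = 1 - \frac{\left(-530\right)^{2}}{2} = 1 - 140450 = -140449$)
$\left(\sqrt{-114882 + 119670} + 337119\right) + c = \left(\sqrt{-114882 + 119670} + 337119\right) - 140449 = \left(\sqrt{4788} + 337119\right) - 140449 = \left(6 \sqrt{133} + 337119\right) - 140449 = \left(337119 + 6 \sqrt{133}\right) - 140449 = 196670 + 6 \sqrt{133}$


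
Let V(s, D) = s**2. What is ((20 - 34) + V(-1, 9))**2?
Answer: 169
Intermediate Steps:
((20 - 34) + V(-1, 9))**2 = ((20 - 34) + (-1)**2)**2 = (-14 + 1)**2 = (-13)**2 = 169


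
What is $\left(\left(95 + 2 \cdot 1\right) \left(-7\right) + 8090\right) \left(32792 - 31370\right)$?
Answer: $10538442$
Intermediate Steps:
$\left(\left(95 + 2 \cdot 1\right) \left(-7\right) + 8090\right) \left(32792 - 31370\right) = \left(\left(95 + 2\right) \left(-7\right) + 8090\right) 1422 = \left(97 \left(-7\right) + 8090\right) 1422 = \left(-679 + 8090\right) 1422 = 7411 \cdot 1422 = 10538442$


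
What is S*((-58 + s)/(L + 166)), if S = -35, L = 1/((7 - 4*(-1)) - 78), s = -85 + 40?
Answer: 241535/11121 ≈ 21.719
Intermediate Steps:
s = -45
L = -1/67 (L = 1/((7 + 4) - 78) = 1/(11 - 78) = 1/(-67) = -1/67 ≈ -0.014925)
S*((-58 + s)/(L + 166)) = -35*(-58 - 45)/(-1/67 + 166) = -(-3605)/11121/67 = -(-3605)*67/11121 = -35*(-6901/11121) = 241535/11121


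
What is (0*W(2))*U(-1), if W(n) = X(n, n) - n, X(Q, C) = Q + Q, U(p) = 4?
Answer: 0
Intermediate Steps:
X(Q, C) = 2*Q
W(n) = n (W(n) = 2*n - n = n)
(0*W(2))*U(-1) = (0*2)*4 = 0*4 = 0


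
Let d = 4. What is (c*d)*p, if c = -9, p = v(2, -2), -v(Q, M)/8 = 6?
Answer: 1728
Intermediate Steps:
v(Q, M) = -48 (v(Q, M) = -8*6 = -48)
p = -48
(c*d)*p = -9*4*(-48) = -36*(-48) = 1728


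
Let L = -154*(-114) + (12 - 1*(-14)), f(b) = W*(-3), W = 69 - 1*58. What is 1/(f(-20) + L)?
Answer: 1/17549 ≈ 5.6983e-5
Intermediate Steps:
W = 11 (W = 69 - 58 = 11)
f(b) = -33 (f(b) = 11*(-3) = -33)
L = 17582 (L = 17556 + (12 + 14) = 17556 + 26 = 17582)
1/(f(-20) + L) = 1/(-33 + 17582) = 1/17549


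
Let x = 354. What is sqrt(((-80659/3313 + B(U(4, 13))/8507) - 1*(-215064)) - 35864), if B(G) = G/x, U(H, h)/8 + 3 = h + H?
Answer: sqrt(4458833629520073965714589)/4988513307 ≈ 423.29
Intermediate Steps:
U(H, h) = -24 + 8*H + 8*h (U(H, h) = -24 + 8*(h + H) = -24 + 8*(H + h) = -24 + (8*H + 8*h) = -24 + 8*H + 8*h)
B(G) = G/354
sqrt(((-80659/3313 + B(U(4, 13))/8507) - 1*(-215064)) - 35864) = sqrt(((-80659/3313 + ((-24 + 8*4 + 8*13)/354)/8507) - 1*(-215064)) - 35864) = sqrt(((-80659*1/3313 + ((-24 + 32 + 104)/354)*(1/8507)) + 215064) - 35864) = sqrt(((-80659/3313 + ((1/354)*112)*(1/8507)) + 215064) - 35864) = sqrt(((-80659/3313 + (56/177)*(1/8507)) + 215064) - 35864) = sqrt(((-80659/3313 + 56/1505739) + 215064) - 35864) = sqrt((-121451216473/4988513307 + 215064) - 35864) = sqrt(1072728174640175/4988513307 - 35864) = sqrt(893820133397927/4988513307) = sqrt(4458833629520073965714589)/4988513307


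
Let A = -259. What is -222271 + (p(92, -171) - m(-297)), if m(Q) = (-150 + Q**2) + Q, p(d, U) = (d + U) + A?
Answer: -310371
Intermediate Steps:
p(d, U) = -259 + U + d (p(d, U) = (d + U) - 259 = (U + d) - 259 = -259 + U + d)
m(Q) = -150 + Q + Q**2
-222271 + (p(92, -171) - m(-297)) = -222271 + ((-259 - 171 + 92) - (-150 - 297 + (-297)**2)) = -222271 + (-338 - (-150 - 297 + 88209)) = -222271 + (-338 - 1*87762) = -222271 + (-338 - 87762) = -222271 - 88100 = -310371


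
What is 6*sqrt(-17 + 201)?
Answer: 12*sqrt(46) ≈ 81.388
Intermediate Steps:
6*sqrt(-17 + 201) = 6*sqrt(184) = 6*(2*sqrt(46)) = 12*sqrt(46)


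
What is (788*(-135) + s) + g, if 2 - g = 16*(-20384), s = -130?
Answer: 219636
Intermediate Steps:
g = 326146 (g = 2 - 16*(-20384) = 2 - 1*(-326144) = 2 + 326144 = 326146)
(788*(-135) + s) + g = (788*(-135) - 130) + 326146 = (-106380 - 130) + 326146 = -106510 + 326146 = 219636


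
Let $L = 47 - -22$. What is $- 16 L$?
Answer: $-1104$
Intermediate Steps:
$L = 69$ ($L = 47 + 22 = 69$)
$- 16 L = \left(-16\right) 69 = -1104$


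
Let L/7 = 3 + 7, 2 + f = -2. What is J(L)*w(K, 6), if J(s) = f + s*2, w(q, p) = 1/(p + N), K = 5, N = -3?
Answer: 136/3 ≈ 45.333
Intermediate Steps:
f = -4 (f = -2 - 2 = -4)
w(q, p) = 1/(-3 + p) (w(q, p) = 1/(p - 3) = 1/(-3 + p))
L = 70 (L = 7*(3 + 7) = 7*10 = 70)
J(s) = -4 + 2*s (J(s) = -4 + s*2 = -4 + 2*s)
J(L)*w(K, 6) = (-4 + 2*70)/(-3 + 6) = (-4 + 140)/3 = 136*(⅓) = 136/3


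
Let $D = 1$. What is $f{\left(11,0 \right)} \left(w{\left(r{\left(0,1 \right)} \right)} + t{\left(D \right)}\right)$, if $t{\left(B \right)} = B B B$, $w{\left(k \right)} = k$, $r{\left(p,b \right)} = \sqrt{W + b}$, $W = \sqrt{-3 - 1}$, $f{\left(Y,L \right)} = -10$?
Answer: $-10 - 10 \sqrt{1 + 2 i} \approx -22.72 - 7.8615 i$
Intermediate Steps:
$W = 2 i$ ($W = \sqrt{-4} = 2 i \approx 2.0 i$)
$r{\left(p,b \right)} = \sqrt{b + 2 i}$ ($r{\left(p,b \right)} = \sqrt{2 i + b} = \sqrt{b + 2 i}$)
$t{\left(B \right)} = B^{3}$ ($t{\left(B \right)} = B^{2} B = B^{3}$)
$f{\left(11,0 \right)} \left(w{\left(r{\left(0,1 \right)} \right)} + t{\left(D \right)}\right) = - 10 \left(\sqrt{1 + 2 i} + 1^{3}\right) = - 10 \left(\sqrt{1 + 2 i} + 1\right) = - 10 \left(1 + \sqrt{1 + 2 i}\right) = -10 - 10 \sqrt{1 + 2 i}$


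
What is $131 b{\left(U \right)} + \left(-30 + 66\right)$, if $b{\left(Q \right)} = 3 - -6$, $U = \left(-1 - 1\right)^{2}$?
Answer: $1215$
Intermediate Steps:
$U = 4$ ($U = \left(-2\right)^{2} = 4$)
$b{\left(Q \right)} = 9$ ($b{\left(Q \right)} = 3 + 6 = 9$)
$131 b{\left(U \right)} + \left(-30 + 66\right) = 131 \cdot 9 + \left(-30 + 66\right) = 1179 + 36 = 1215$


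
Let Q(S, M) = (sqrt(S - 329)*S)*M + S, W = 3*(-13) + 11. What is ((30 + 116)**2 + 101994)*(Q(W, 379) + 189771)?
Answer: 23397209330 - 1308565720*I*sqrt(357) ≈ 2.3397e+10 - 2.4725e+10*I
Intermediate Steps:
W = -28 (W = -39 + 11 = -28)
Q(S, M) = S + M*S*sqrt(-329 + S) (Q(S, M) = (sqrt(-329 + S)*S)*M + S = (S*sqrt(-329 + S))*M + S = M*S*sqrt(-329 + S) + S = S + M*S*sqrt(-329 + S))
((30 + 116)**2 + 101994)*(Q(W, 379) + 189771) = ((30 + 116)**2 + 101994)*(-28*(1 + 379*sqrt(-329 - 28)) + 189771) = (146**2 + 101994)*(-28*(1 + 379*sqrt(-357)) + 189771) = (21316 + 101994)*(-28*(1 + 379*(I*sqrt(357))) + 189771) = 123310*(-28*(1 + 379*I*sqrt(357)) + 189771) = 123310*((-28 - 10612*I*sqrt(357)) + 189771) = 123310*(189743 - 10612*I*sqrt(357)) = 23397209330 - 1308565720*I*sqrt(357)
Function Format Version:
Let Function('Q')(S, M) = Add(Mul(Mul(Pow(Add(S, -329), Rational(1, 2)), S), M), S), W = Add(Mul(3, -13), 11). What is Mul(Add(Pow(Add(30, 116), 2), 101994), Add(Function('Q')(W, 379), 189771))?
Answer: Add(23397209330, Mul(-1308565720, I, Pow(357, Rational(1, 2)))) ≈ Add(2.3397e+10, Mul(-2.4725e+10, I))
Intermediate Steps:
W = -28 (W = Add(-39, 11) = -28)
Function('Q')(S, M) = Add(S, Mul(M, S, Pow(Add(-329, S), Rational(1, 2)))) (Function('Q')(S, M) = Add(Mul(Mul(Pow(Add(-329, S), Rational(1, 2)), S), M), S) = Add(Mul(Mul(S, Pow(Add(-329, S), Rational(1, 2))), M), S) = Add(Mul(M, S, Pow(Add(-329, S), Rational(1, 2))), S) = Add(S, Mul(M, S, Pow(Add(-329, S), Rational(1, 2)))))
Mul(Add(Pow(Add(30, 116), 2), 101994), Add(Function('Q')(W, 379), 189771)) = Mul(Add(Pow(Add(30, 116), 2), 101994), Add(Mul(-28, Add(1, Mul(379, Pow(Add(-329, -28), Rational(1, 2))))), 189771)) = Mul(Add(Pow(146, 2), 101994), Add(Mul(-28, Add(1, Mul(379, Pow(-357, Rational(1, 2))))), 189771)) = Mul(Add(21316, 101994), Add(Mul(-28, Add(1, Mul(379, Mul(I, Pow(357, Rational(1, 2)))))), 189771)) = Mul(123310, Add(Mul(-28, Add(1, Mul(379, I, Pow(357, Rational(1, 2))))), 189771)) = Mul(123310, Add(Add(-28, Mul(-10612, I, Pow(357, Rational(1, 2)))), 189771)) = Mul(123310, Add(189743, Mul(-10612, I, Pow(357, Rational(1, 2))))) = Add(23397209330, Mul(-1308565720, I, Pow(357, Rational(1, 2))))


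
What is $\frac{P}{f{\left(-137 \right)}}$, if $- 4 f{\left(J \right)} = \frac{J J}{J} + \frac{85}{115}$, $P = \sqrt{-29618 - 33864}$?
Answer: $\frac{46 i \sqrt{63482}}{1567} \approx 7.3963 i$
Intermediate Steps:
$P = i \sqrt{63482}$ ($P = \sqrt{-63482} = i \sqrt{63482} \approx 251.96 i$)
$f{\left(J \right)} = - \frac{17}{92} - \frac{J}{4}$ ($f{\left(J \right)} = - \frac{\frac{J J}{J} + \frac{85}{115}}{4} = - \frac{\frac{J^{2}}{J} + 85 \cdot \frac{1}{115}}{4} = - \frac{J + \frac{17}{23}}{4} = - \frac{\frac{17}{23} + J}{4} = - \frac{17}{92} - \frac{J}{4}$)
$\frac{P}{f{\left(-137 \right)}} = \frac{i \sqrt{63482}}{- \frac{17}{92} - - \frac{137}{4}} = \frac{i \sqrt{63482}}{- \frac{17}{92} + \frac{137}{4}} = \frac{i \sqrt{63482}}{\frac{1567}{46}} = i \sqrt{63482} \cdot \frac{46}{1567} = \frac{46 i \sqrt{63482}}{1567}$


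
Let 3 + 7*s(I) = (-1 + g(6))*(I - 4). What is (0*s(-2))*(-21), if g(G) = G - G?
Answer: 0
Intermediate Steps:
g(G) = 0
s(I) = ⅐ - I/7 (s(I) = -3/7 + ((-1 + 0)*(I - 4))/7 = -3/7 + (-(-4 + I))/7 = -3/7 + (4 - I)/7 = -3/7 + (4/7 - I/7) = ⅐ - I/7)
(0*s(-2))*(-21) = (0*(⅐ - ⅐*(-2)))*(-21) = (0*(⅐ + 2/7))*(-21) = (0*(3/7))*(-21) = 0*(-21) = 0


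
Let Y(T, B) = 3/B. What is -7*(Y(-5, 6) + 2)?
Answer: -35/2 ≈ -17.500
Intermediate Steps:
-7*(Y(-5, 6) + 2) = -7*(3/6 + 2) = -7*(3*(⅙) + 2) = -7*(½ + 2) = -7*5/2 = -35/2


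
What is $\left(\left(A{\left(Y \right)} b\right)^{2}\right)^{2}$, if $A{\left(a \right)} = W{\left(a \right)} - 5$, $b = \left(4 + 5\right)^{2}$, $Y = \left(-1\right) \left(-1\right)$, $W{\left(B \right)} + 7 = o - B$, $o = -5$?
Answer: $4518872583696$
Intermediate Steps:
$W{\left(B \right)} = -12 - B$ ($W{\left(B \right)} = -7 - \left(5 + B\right) = -12 - B$)
$Y = 1$
$b = 81$ ($b = 9^{2} = 81$)
$A{\left(a \right)} = -17 - a$ ($A{\left(a \right)} = \left(-12 - a\right) - 5 = -17 - a$)
$\left(\left(A{\left(Y \right)} b\right)^{2}\right)^{2} = \left(\left(\left(-17 - 1\right) 81\right)^{2}\right)^{2} = \left(\left(\left(-18\right) 81\right)^{2}\right)^{2} = \left(\left(-1458\right)^{2}\right)^{2} = 2125764^{2} = 4518872583696$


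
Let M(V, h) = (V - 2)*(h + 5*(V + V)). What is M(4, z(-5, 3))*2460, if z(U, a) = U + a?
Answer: 186960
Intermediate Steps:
M(V, h) = (-2 + V)*(h + 10*V) (M(V, h) = (-2 + V)*(h + 5*(2*V)) = (-2 + V)*(h + 10*V))
M(4, z(-5, 3))*2460 = (-20*4 - 2*(-5 + 3) + 10*4**2 + 4*(-5 + 3))*2460 = (-80 - 2*(-2) + 10*16 + 4*(-2))*2460 = (-80 + 4 + 160 - 8)*2460 = 76*2460 = 186960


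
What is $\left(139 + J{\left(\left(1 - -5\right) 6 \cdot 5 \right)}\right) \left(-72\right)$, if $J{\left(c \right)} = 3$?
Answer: $-10224$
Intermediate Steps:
$\left(139 + J{\left(\left(1 - -5\right) 6 \cdot 5 \right)}\right) \left(-72\right) = \left(139 + 3\right) \left(-72\right) = 142 \left(-72\right) = -10224$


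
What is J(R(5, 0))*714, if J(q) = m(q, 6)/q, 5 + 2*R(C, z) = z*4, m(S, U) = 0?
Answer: 0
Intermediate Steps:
R(C, z) = -5/2 + 2*z (R(C, z) = -5/2 + (z*4)/2 = -5/2 + (4*z)/2 = -5/2 + 2*z)
J(q) = 0 (J(q) = 0/q = 0)
J(R(5, 0))*714 = 0*714 = 0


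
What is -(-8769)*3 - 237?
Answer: 26070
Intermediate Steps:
-(-8769)*3 - 237 = -237*(-111) - 237 = 26307 - 237 = 26070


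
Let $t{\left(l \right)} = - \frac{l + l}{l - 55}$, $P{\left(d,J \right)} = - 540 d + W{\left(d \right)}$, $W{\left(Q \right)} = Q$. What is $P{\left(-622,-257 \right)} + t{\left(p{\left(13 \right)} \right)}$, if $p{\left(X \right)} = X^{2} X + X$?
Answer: $\frac{144495314}{431} \approx 3.3526 \cdot 10^{5}$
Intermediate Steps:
$p{\left(X \right)} = X + X^{3}$ ($p{\left(X \right)} = X^{3} + X = X + X^{3}$)
$P{\left(d,J \right)} = - 539 d$ ($P{\left(d,J \right)} = - 540 d + d = - 539 d$)
$t{\left(l \right)} = - \frac{2 l}{-55 + l}$
$P{\left(-622,-257 \right)} + t{\left(p{\left(13 \right)} \right)} = \left(-539\right) \left(-622\right) - \frac{2 \left(13 + 13^{3}\right)}{-55 + \left(13 + 13^{3}\right)} = 335258 - \frac{2 \left(13 + 2197\right)}{-55 + \left(13 + 2197\right)} = 335258 - \frac{4420}{-55 + 2210} = 335258 - \frac{4420}{2155} = 335258 - 4420 \cdot \frac{1}{2155} = 335258 - \frac{884}{431} = \frac{144495314}{431}$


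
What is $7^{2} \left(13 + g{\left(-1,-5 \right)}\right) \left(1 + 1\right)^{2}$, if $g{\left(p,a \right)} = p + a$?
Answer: $1372$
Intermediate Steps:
$g{\left(p,a \right)} = a + p$
$7^{2} \left(13 + g{\left(-1,-5 \right)}\right) \left(1 + 1\right)^{2} = 7^{2} \left(13 - 6\right) \left(1 + 1\right)^{2} = 49 \left(13 - 6\right) 2^{2} = 49 \cdot 7 \cdot 4 = 343 \cdot 4 = 1372$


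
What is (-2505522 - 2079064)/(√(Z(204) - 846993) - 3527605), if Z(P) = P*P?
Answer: 8086304248265/6221998920701 + 2292293*I*√805377/6221998920701 ≈ 1.2996 + 0.00033063*I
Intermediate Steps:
Z(P) = P²
(-2505522 - 2079064)/(√(Z(204) - 846993) - 3527605) = (-2505522 - 2079064)/(√(204² - 846993) - 3527605) = -4584586/(√(41616 - 846993) - 3527605) = -4584586/(√(-805377) - 3527605) = -4584586/(I*√805377 - 3527605) = -4584586/(-3527605 + I*√805377)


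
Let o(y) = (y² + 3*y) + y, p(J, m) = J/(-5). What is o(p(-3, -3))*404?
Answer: 27876/25 ≈ 1115.0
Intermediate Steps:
p(J, m) = -J/5 (p(J, m) = J*(-⅕) = -J/5)
o(y) = y² + 4*y
o(p(-3, -3))*404 = ((-⅕*(-3))*(4 - ⅕*(-3)))*404 = (3*(4 + ⅗)/5)*404 = ((⅗)*(23/5))*404 = (69/25)*404 = 27876/25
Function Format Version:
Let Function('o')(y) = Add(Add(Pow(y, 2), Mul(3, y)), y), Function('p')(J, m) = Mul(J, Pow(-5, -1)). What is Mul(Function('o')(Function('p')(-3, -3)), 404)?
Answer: Rational(27876, 25) ≈ 1115.0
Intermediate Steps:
Function('p')(J, m) = Mul(Rational(-1, 5), J) (Function('p')(J, m) = Mul(J, Rational(-1, 5)) = Mul(Rational(-1, 5), J))
Function('o')(y) = Add(Pow(y, 2), Mul(4, y))
Mul(Function('o')(Function('p')(-3, -3)), 404) = Mul(Mul(Mul(Rational(-1, 5), -3), Add(4, Mul(Rational(-1, 5), -3))), 404) = Mul(Mul(Rational(3, 5), Add(4, Rational(3, 5))), 404) = Mul(Mul(Rational(3, 5), Rational(23, 5)), 404) = Mul(Rational(69, 25), 404) = Rational(27876, 25)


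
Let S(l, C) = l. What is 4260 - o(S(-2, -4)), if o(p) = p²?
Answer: 4256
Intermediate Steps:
4260 - o(S(-2, -4)) = 4260 - 1*(-2)² = 4260 - 1*4 = 4260 - 4 = 4256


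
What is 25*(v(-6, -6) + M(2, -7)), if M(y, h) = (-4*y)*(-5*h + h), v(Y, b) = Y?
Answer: -5750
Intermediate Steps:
M(y, h) = 16*h*y (M(y, h) = (-4*y)*(-4*h) = 16*h*y)
25*(v(-6, -6) + M(2, -7)) = 25*(-6 + 16*(-7)*2) = 25*(-6 - 224) = 25*(-230) = -5750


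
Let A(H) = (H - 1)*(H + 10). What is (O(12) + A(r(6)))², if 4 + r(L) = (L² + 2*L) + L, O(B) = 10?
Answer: 8702500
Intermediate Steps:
r(L) = -4 + L² + 3*L (r(L) = -4 + ((L² + 2*L) + L) = -4 + (L² + 3*L) = -4 + L² + 3*L)
A(H) = (-1 + H)*(10 + H)
(O(12) + A(r(6)))² = (10 + (-10 + (-4 + 6² + 3*6)² + 9*(-4 + 6² + 3*6)))² = (10 + (-10 + (-4 + 36 + 18)² + 9*(-4 + 36 + 18)))² = (10 + (-10 + 50² + 9*50))² = (10 + (-10 + 2500 + 450))² = (10 + 2940)² = 2950² = 8702500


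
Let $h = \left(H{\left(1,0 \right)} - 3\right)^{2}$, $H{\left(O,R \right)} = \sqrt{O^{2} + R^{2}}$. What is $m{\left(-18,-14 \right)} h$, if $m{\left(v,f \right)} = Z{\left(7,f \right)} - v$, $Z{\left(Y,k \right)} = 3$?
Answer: $84$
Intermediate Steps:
$m{\left(v,f \right)} = 3 - v$
$h = 4$ ($h = \left(\sqrt{1^{2} + 0^{2}} - 3\right)^{2} = \left(\sqrt{1 + 0} - 3\right)^{2} = \left(\sqrt{1} - 3\right)^{2} = \left(1 - 3\right)^{2} = \left(-2\right)^{2} = 4$)
$m{\left(-18,-14 \right)} h = \left(3 - -18\right) 4 = \left(3 + 18\right) 4 = 21 \cdot 4 = 84$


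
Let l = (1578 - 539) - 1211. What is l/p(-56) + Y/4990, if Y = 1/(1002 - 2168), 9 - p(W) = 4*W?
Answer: -1000754713/1355673220 ≈ -0.73820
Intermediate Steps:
p(W) = 9 - 4*W
Y = -1/1166 (Y = 1/(-1166) = -1/1166 ≈ -0.00085763)
l = -172 (l = 1039 - 1211 = -172)
l/p(-56) + Y/4990 = -172/(9 - 4*(-56)) - 1/1166/4990 = -172/(9 + 224) - 1/1166*1/4990 = -172/233 - 1/5818340 = -1000754713/1355673220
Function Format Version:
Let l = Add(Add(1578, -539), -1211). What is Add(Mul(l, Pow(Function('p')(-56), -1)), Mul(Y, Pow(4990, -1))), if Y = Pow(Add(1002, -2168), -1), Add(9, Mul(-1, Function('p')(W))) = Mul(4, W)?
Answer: Rational(-1000754713, 1355673220) ≈ -0.73820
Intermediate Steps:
Function('p')(W) = Add(9, Mul(-4, W)) (Function('p')(W) = Add(9, Mul(-1, Mul(4, W))) = Add(9, Mul(-4, W)))
Y = Rational(-1, 1166) (Y = Pow(-1166, -1) = Rational(-1, 1166) ≈ -0.00085763)
l = -172 (l = Add(1039, -1211) = -172)
Add(Mul(l, Pow(Function('p')(-56), -1)), Mul(Y, Pow(4990, -1))) = Add(Mul(-172, Pow(Add(9, Mul(-4, -56)), -1)), Mul(Rational(-1, 1166), Pow(4990, -1))) = Add(Mul(-172, Pow(Add(9, 224), -1)), Mul(Rational(-1, 1166), Rational(1, 4990))) = Add(Mul(-172, Pow(233, -1)), Rational(-1, 5818340)) = Add(Mul(-172, Rational(1, 233)), Rational(-1, 5818340)) = Add(Rational(-172, 233), Rational(-1, 5818340)) = Rational(-1000754713, 1355673220)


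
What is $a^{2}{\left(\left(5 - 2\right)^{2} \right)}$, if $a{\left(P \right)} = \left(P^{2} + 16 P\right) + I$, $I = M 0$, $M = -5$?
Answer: $50625$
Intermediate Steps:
$I = 0$ ($I = \left(-5\right) 0 = 0$)
$a{\left(P \right)} = P^{2} + 16 P$ ($a{\left(P \right)} = \left(P^{2} + 16 P\right) + 0 = P^{2} + 16 P$)
$a^{2}{\left(\left(5 - 2\right)^{2} \right)} = \left(\left(5 - 2\right)^{2} \left(16 + \left(5 - 2\right)^{2}\right)\right)^{2} = \left(3^{2} \left(16 + 3^{2}\right)\right)^{2} = \left(9 \left(16 + 9\right)\right)^{2} = \left(9 \cdot 25\right)^{2} = 225^{2} = 50625$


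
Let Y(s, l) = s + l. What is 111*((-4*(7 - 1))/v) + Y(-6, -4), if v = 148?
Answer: -28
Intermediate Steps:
Y(s, l) = l + s
111*((-4*(7 - 1))/v) + Y(-6, -4) = 111*(-4*(7 - 1)/148) + (-4 - 6) = 111*(-4*6*(1/148)) - 10 = 111*(-24*1/148) - 10 = 111*(-6/37) - 10 = -18 - 10 = -28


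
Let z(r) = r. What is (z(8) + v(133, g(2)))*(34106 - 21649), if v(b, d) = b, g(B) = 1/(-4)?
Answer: 1756437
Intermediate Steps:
g(B) = -¼
(z(8) + v(133, g(2)))*(34106 - 21649) = (8 + 133)*(34106 - 21649) = 141*12457 = 1756437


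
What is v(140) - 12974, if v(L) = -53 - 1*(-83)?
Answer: -12944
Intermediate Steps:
v(L) = 30 (v(L) = -53 + 83 = 30)
v(140) - 12974 = 30 - 12974 = -12944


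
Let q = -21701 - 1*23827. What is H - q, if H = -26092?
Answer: 19436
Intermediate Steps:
q = -45528 (q = -21701 - 23827 = -45528)
H - q = -26092 - 1*(-45528) = -26092 + 45528 = 19436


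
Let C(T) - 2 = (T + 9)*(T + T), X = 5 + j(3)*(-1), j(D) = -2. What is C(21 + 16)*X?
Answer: 23842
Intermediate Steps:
X = 7 (X = 5 - 2*(-1) = 5 + 2 = 7)
C(T) = 2 + 2*T*(9 + T) (C(T) = 2 + (T + 9)*(T + T) = 2 + (9 + T)*(2*T) = 2 + 2*T*(9 + T))
C(21 + 16)*X = (2 + 2*(21 + 16)² + 18*(21 + 16))*7 = (2 + 2*37² + 18*37)*7 = (2 + 2*1369 + 666)*7 = (2 + 2738 + 666)*7 = 3406*7 = 23842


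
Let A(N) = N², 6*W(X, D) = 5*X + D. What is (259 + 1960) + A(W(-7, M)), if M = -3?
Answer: 20332/9 ≈ 2259.1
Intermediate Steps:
W(X, D) = D/6 + 5*X/6 (W(X, D) = (5*X + D)/6 = (D + 5*X)/6 = D/6 + 5*X/6)
(259 + 1960) + A(W(-7, M)) = (259 + 1960) + ((⅙)*(-3) + (⅚)*(-7))² = 2219 + (-½ - 35/6)² = 2219 + (-19/3)² = 2219 + 361/9 = 20332/9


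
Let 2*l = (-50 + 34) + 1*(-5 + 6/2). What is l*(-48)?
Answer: 432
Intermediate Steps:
l = -9 (l = ((-50 + 34) + 1*(-5 + 6/2))/2 = (-16 + 1*(-5 + 6*(½)))/2 = (-16 + 1*(-5 + 3))/2 = (-16 + 1*(-2))/2 = (-16 - 2)/2 = (½)*(-18) = -9)
l*(-48) = -9*(-48) = 432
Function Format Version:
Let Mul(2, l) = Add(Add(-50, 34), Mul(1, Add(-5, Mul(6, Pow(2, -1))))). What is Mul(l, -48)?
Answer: 432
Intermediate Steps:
l = -9 (l = Mul(Rational(1, 2), Add(Add(-50, 34), Mul(1, Add(-5, Mul(6, Pow(2, -1)))))) = Mul(Rational(1, 2), Add(-16, Mul(1, Add(-5, Mul(6, Rational(1, 2)))))) = Mul(Rational(1, 2), Add(-16, Mul(1, Add(-5, 3)))) = Mul(Rational(1, 2), Add(-16, Mul(1, -2))) = Mul(Rational(1, 2), Add(-16, -2)) = Mul(Rational(1, 2), -18) = -9)
Mul(l, -48) = Mul(-9, -48) = 432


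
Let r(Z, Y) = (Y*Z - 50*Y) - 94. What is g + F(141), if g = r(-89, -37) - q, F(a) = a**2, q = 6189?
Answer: 18741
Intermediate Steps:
r(Z, Y) = -94 - 50*Y + Y*Z (r(Z, Y) = (-50*Y + Y*Z) - 94 = -94 - 50*Y + Y*Z)
g = -1140 (g = (-94 - 50*(-37) - 37*(-89)) - 1*6189 = (-94 + 1850 + 3293) - 6189 = 5049 - 6189 = -1140)
g + F(141) = -1140 + 141**2 = -1140 + 19881 = 18741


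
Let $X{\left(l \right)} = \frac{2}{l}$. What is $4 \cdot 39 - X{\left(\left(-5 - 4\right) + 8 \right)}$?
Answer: $158$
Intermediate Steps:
$4 \cdot 39 - X{\left(\left(-5 - 4\right) + 8 \right)} = 4 \cdot 39 - \frac{2}{\left(-5 - 4\right) + 8} = 156 - \frac{2}{-9 + 8} = 156 - \frac{2}{-1} = 156 - 2 \left(-1\right) = 156 - -2 = 156 + 2 = 158$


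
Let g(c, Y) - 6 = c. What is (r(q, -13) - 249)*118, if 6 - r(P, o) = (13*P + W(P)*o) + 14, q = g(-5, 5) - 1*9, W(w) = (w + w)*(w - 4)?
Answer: 276474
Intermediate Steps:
W(w) = 2*w*(-4 + w) (W(w) = (2*w)*(-4 + w) = 2*w*(-4 + w))
g(c, Y) = 6 + c
q = -8 (q = (6 - 5) - 1*9 = 1 - 9 = -8)
r(P, o) = -8 - 13*P - 2*P*o*(-4 + P) (r(P, o) = 6 - ((13*P + (2*P*(-4 + P))*o) + 14) = 6 - ((13*P + 2*P*o*(-4 + P)) + 14) = 6 - (14 + 13*P + 2*P*o*(-4 + P)) = 6 + (-14 - 13*P - 2*P*o*(-4 + P)) = -8 - 13*P - 2*P*o*(-4 + P))
(r(q, -13) - 249)*118 = ((-8 - 13*(-8) - 2*(-8)*(-13)*(-4 - 8)) - 249)*118 = ((-8 + 104 - 2*(-8)*(-13)*(-12)) - 249)*118 = ((-8 + 104 + 2496) - 249)*118 = (2592 - 249)*118 = 2343*118 = 276474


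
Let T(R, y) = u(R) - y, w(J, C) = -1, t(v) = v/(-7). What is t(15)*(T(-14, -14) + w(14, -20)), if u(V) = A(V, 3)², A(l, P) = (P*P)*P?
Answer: -1590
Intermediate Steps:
A(l, P) = P³ (A(l, P) = P²*P = P³)
t(v) = -v/7 (t(v) = v*(-⅐) = -v/7)
u(V) = 729 (u(V) = (3³)² = 27² = 729)
T(R, y) = 729 - y
t(15)*(T(-14, -14) + w(14, -20)) = (-⅐*15)*((729 - 1*(-14)) - 1) = -15*((729 + 14) - 1)/7 = -15*(743 - 1)/7 = -15/7*742 = -1590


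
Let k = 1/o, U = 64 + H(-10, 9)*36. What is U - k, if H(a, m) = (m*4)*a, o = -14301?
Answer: -184425695/14301 ≈ -12896.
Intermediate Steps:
H(a, m) = 4*a*m (H(a, m) = (4*m)*a = 4*a*m)
U = -12896 (U = 64 + (4*(-10)*9)*36 = 64 - 360*36 = 64 - 12960 = -12896)
k = -1/14301 (k = 1/(-14301) = -1/14301 ≈ -6.9925e-5)
U - k = -12896 - 1*(-1/14301) = -12896 + 1/14301 = -184425695/14301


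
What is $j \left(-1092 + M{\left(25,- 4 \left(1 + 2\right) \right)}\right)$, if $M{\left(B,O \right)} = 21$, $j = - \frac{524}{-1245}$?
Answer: $- \frac{187068}{415} \approx -450.77$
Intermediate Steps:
$j = \frac{524}{1245}$ ($j = \left(-524\right) \left(- \frac{1}{1245}\right) = \frac{524}{1245} \approx 0.42088$)
$j \left(-1092 + M{\left(25,- 4 \left(1 + 2\right) \right)}\right) = \frac{524 \left(-1092 + 21\right)}{1245} = \frac{524}{1245} \left(-1071\right) = - \frac{187068}{415}$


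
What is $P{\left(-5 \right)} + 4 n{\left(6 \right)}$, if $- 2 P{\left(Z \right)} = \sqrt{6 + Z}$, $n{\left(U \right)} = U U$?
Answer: $\frac{287}{2} \approx 143.5$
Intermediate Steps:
$n{\left(U \right)} = U^{2}$
$P{\left(Z \right)} = - \frac{\sqrt{6 + Z}}{2}$
$P{\left(-5 \right)} + 4 n{\left(6 \right)} = - \frac{\sqrt{6 - 5}}{2} + 4 \cdot 6^{2} = - \frac{\sqrt{1}}{2} + 4 \cdot 36 = \left(- \frac{1}{2}\right) 1 + 144 = - \frac{1}{2} + 144 = \frac{287}{2}$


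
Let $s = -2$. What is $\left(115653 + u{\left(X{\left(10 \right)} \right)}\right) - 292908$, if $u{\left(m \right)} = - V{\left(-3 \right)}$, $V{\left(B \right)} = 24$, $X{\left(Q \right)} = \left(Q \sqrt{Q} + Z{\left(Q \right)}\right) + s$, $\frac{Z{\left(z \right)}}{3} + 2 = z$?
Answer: $-177279$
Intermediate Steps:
$Z{\left(z \right)} = -6 + 3 z$
$X{\left(Q \right)} = -8 + Q^{\frac{3}{2}} + 3 Q$ ($X{\left(Q \right)} = \left(Q \sqrt{Q} + \left(-6 + 3 Q\right)\right) - 2 = \left(Q^{\frac{3}{2}} + \left(-6 + 3 Q\right)\right) - 2 = \left(-6 + Q^{\frac{3}{2}} + 3 Q\right) - 2 = -8 + Q^{\frac{3}{2}} + 3 Q$)
$u{\left(m \right)} = -24$ ($u{\left(m \right)} = \left(-1\right) 24 = -24$)
$\left(115653 + u{\left(X{\left(10 \right)} \right)}\right) - 292908 = \left(115653 - 24\right) - 292908 = 115629 - 292908 = -177279$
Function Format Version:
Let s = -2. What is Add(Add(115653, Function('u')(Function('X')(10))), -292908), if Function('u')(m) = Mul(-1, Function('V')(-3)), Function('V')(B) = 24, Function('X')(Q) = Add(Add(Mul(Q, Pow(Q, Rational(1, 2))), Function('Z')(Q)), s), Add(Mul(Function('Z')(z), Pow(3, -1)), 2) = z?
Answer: -177279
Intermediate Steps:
Function('Z')(z) = Add(-6, Mul(3, z))
Function('X')(Q) = Add(-8, Pow(Q, Rational(3, 2)), Mul(3, Q)) (Function('X')(Q) = Add(Add(Mul(Q, Pow(Q, Rational(1, 2))), Add(-6, Mul(3, Q))), -2) = Add(Add(Pow(Q, Rational(3, 2)), Add(-6, Mul(3, Q))), -2) = Add(Add(-6, Pow(Q, Rational(3, 2)), Mul(3, Q)), -2) = Add(-8, Pow(Q, Rational(3, 2)), Mul(3, Q)))
Function('u')(m) = -24 (Function('u')(m) = Mul(-1, 24) = -24)
Add(Add(115653, Function('u')(Function('X')(10))), -292908) = Add(Add(115653, -24), -292908) = Add(115629, -292908) = -177279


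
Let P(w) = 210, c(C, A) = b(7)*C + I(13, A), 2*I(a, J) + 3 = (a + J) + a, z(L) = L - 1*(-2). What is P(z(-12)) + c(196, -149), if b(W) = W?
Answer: 1519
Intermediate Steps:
z(L) = 2 + L (z(L) = L + 2 = 2 + L)
I(a, J) = -3/2 + a + J/2 (I(a, J) = -3/2 + ((a + J) + a)/2 = -3/2 + ((J + a) + a)/2 = -3/2 + (J + 2*a)/2 = -3/2 + (a + J/2) = -3/2 + a + J/2)
c(C, A) = 23/2 + A/2 + 7*C (c(C, A) = 7*C + (-3/2 + 13 + A/2) = 7*C + (23/2 + A/2) = 23/2 + A/2 + 7*C)
P(z(-12)) + c(196, -149) = 210 + (23/2 + (1/2)*(-149) + 7*196) = 210 + (23/2 - 149/2 + 1372) = 210 + 1309 = 1519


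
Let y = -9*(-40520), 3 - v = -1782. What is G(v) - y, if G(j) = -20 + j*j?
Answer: 2821525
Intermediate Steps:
v = 1785 (v = 3 - 1*(-1782) = 3 + 1782 = 1785)
y = 364680
G(j) = -20 + j²
G(v) - y = (-20 + 1785²) - 1*364680 = (-20 + 3186225) - 364680 = 3186205 - 364680 = 2821525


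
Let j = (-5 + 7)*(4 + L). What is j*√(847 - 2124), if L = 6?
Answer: 20*I*√1277 ≈ 714.7*I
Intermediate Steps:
j = 20 (j = (-5 + 7)*(4 + 6) = 2*10 = 20)
j*√(847 - 2124) = 20*√(847 - 2124) = 20*√(-1277) = 20*(I*√1277) = 20*I*√1277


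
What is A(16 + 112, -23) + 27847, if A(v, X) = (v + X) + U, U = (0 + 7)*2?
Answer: 27966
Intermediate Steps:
U = 14 (U = 7*2 = 14)
A(v, X) = 14 + X + v (A(v, X) = (v + X) + 14 = (X + v) + 14 = 14 + X + v)
A(16 + 112, -23) + 27847 = (14 - 23 + (16 + 112)) + 27847 = (14 - 23 + 128) + 27847 = 119 + 27847 = 27966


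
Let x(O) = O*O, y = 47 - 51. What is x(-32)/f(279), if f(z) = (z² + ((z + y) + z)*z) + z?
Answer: 512/116343 ≈ 0.0044008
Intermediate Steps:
y = -4
x(O) = O²
f(z) = z + z² + z*(-4 + 2*z) (f(z) = (z² + ((z - 4) + z)*z) + z = (z² + ((-4 + z) + z)*z) + z = (z² + (-4 + 2*z)*z) + z = (z² + z*(-4 + 2*z)) + z = z + z² + z*(-4 + 2*z))
x(-32)/f(279) = (-32)²/((3*279*(-1 + 279))) = 1024/((3*279*278)) = 1024/232686 = 1024*(1/232686) = 512/116343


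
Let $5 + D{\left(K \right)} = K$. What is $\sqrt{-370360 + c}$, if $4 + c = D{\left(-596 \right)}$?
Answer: $i \sqrt{370965} \approx 609.07 i$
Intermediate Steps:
$D{\left(K \right)} = -5 + K$
$c = -605$ ($c = -4 - 601 = -605$)
$\sqrt{-370360 + c} = \sqrt{-370360 - 605} = \sqrt{-370965} = i \sqrt{370965}$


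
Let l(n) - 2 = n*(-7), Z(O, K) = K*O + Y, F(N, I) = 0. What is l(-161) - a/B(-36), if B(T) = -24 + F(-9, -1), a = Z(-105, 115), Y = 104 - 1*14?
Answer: 5037/8 ≈ 629.63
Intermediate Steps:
Y = 90 (Y = 104 - 14 = 90)
Z(O, K) = 90 + K*O (Z(O, K) = K*O + 90 = 90 + K*O)
a = -11985 (a = 90 + 115*(-105) = 90 - 12075 = -11985)
l(n) = 2 - 7*n (l(n) = 2 + n*(-7) = 2 - 7*n)
B(T) = -24 (B(T) = -24 + 0 = -24)
l(-161) - a/B(-36) = (2 - 7*(-161)) - (-11985)/(-24) = (2 + 1127) - (-11985)*(-1)/24 = 1129 - 1*3995/8 = 1129 - 3995/8 = 5037/8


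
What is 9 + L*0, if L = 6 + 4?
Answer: 9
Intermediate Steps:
L = 10
9 + L*0 = 9 + 10*0 = 9 + 0 = 9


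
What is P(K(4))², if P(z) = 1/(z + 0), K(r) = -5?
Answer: 1/25 ≈ 0.040000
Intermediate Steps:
P(z) = 1/z
P(K(4))² = (1/(-5))² = (-⅕)² = 1/25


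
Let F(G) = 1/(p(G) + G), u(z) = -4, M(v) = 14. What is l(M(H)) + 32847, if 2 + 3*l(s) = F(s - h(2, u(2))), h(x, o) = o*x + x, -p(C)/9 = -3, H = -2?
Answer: 1543778/47 ≈ 32846.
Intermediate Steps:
p(C) = 27 (p(C) = -9*(-3) = 27)
h(x, o) = x + o*x
F(G) = 1/(27 + G)
l(s) = -2/3 + 1/(3*(33 + s)) (l(s) = -2/3 + 1/(3*(27 + (s - 2*(1 - 4)))) = -2/3 + 1/(3*(27 + (s - 2*(-3)))) = -2/3 + 1/(3*(27 + (s - 1*(-6)))) = -2/3 + 1/(3*(27 + (s + 6))) = -2/3 + 1/(3*(27 + (6 + s))) = -2/3 + 1/(3*(33 + s)))
l(M(H)) + 32847 = (-65 - 2*14)/(3*(33 + 14)) + 32847 = (1/3)*(-65 - 28)/47 + 32847 = (1/3)*(1/47)*(-93) + 32847 = -31/47 + 32847 = 1543778/47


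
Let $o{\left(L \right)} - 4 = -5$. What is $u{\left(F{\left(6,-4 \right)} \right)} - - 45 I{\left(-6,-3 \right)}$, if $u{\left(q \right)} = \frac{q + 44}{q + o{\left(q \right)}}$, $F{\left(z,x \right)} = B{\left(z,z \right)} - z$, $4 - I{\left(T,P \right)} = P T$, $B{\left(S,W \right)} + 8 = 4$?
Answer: $- \frac{6964}{11} \approx -633.09$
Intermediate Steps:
$B{\left(S,W \right)} = -4$ ($B{\left(S,W \right)} = -8 + 4 = -4$)
$o{\left(L \right)} = -1$ ($o{\left(L \right)} = 4 - 5 = -1$)
$I{\left(T,P \right)} = 4 - P T$
$F{\left(z,x \right)} = -4 - z$
$u{\left(q \right)} = \frac{44 + q}{-1 + q}$ ($u{\left(q \right)} = \frac{q + 44}{q - 1} = \frac{44 + q}{-1 + q}$)
$u{\left(F{\left(6,-4 \right)} \right)} - - 45 I{\left(-6,-3 \right)} = \frac{44 - 10}{-1 - 10} - - 45 \left(4 - \left(-3\right) \left(-6\right)\right) = \frac{44 - 10}{-1 - 10} - - 45 \left(4 - 18\right) = \frac{44 - 10}{-1 - 10} - \left(-45\right) \left(-14\right) = \frac{1}{-11} \cdot 34 - 630 = \left(- \frac{1}{11}\right) 34 - 630 = - \frac{34}{11} - 630 = - \frac{6964}{11}$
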